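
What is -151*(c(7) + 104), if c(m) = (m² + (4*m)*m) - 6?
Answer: -51793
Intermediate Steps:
c(m) = -6 + 5*m² (c(m) = (m² + 4*m²) - 6 = 5*m² - 6 = -6 + 5*m²)
-151*(c(7) + 104) = -151*((-6 + 5*7²) + 104) = -151*((-6 + 5*49) + 104) = -151*((-6 + 245) + 104) = -151*(239 + 104) = -151*343 = -51793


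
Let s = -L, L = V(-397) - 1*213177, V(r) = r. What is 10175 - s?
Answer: -203399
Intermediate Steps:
L = -213574 (L = -397 - 1*213177 = -397 - 213177 = -213574)
s = 213574 (s = -1*(-213574) = 213574)
10175 - s = 10175 - 1*213574 = 10175 - 213574 = -203399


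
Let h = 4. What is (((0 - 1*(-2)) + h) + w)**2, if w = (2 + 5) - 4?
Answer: 81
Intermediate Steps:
w = 3 (w = 7 - 4 = 3)
(((0 - 1*(-2)) + h) + w)**2 = (((0 - 1*(-2)) + 4) + 3)**2 = (((0 + 2) + 4) + 3)**2 = ((2 + 4) + 3)**2 = (6 + 3)**2 = 9**2 = 81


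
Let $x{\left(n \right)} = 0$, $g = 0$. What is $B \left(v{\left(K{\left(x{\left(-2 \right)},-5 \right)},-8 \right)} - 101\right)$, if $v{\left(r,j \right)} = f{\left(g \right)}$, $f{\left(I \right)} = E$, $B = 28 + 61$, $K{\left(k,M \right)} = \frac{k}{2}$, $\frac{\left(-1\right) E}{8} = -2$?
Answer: $-7565$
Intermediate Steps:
$E = 16$ ($E = \left(-8\right) \left(-2\right) = 16$)
$K{\left(k,M \right)} = \frac{k}{2}$ ($K{\left(k,M \right)} = k \frac{1}{2} = \frac{k}{2}$)
$B = 89$
$f{\left(I \right)} = 16$
$v{\left(r,j \right)} = 16$
$B \left(v{\left(K{\left(x{\left(-2 \right)},-5 \right)},-8 \right)} - 101\right) = 89 \left(16 - 101\right) = 89 \left(-85\right) = -7565$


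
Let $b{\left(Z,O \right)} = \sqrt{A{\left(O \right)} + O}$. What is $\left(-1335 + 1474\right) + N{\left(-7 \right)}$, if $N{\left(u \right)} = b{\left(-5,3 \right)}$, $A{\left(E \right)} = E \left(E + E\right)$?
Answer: $139 + \sqrt{21} \approx 143.58$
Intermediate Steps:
$A{\left(E \right)} = 2 E^{2}$ ($A{\left(E \right)} = E 2 E = 2 E^{2}$)
$b{\left(Z,O \right)} = \sqrt{O + 2 O^{2}}$ ($b{\left(Z,O \right)} = \sqrt{2 O^{2} + O} = \sqrt{O + 2 O^{2}}$)
$N{\left(u \right)} = \sqrt{21}$ ($N{\left(u \right)} = \sqrt{3 \left(1 + 2 \cdot 3\right)} = \sqrt{3 \left(1 + 6\right)} = \sqrt{3 \cdot 7} = \sqrt{21}$)
$\left(-1335 + 1474\right) + N{\left(-7 \right)} = \left(-1335 + 1474\right) + \sqrt{21} = 139 + \sqrt{21}$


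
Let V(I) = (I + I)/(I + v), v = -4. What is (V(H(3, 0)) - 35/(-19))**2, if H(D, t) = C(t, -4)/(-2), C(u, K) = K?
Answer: 9/361 ≈ 0.024931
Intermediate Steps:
H(D, t) = 2 (H(D, t) = -4/(-2) = -4*(-1/2) = 2)
V(I) = 2*I/(-4 + I) (V(I) = (I + I)/(I - 4) = (2*I)/(-4 + I) = 2*I/(-4 + I))
(V(H(3, 0)) - 35/(-19))**2 = (2*2/(-4 + 2) - 35/(-19))**2 = (2*2/(-2) - 35*(-1/19))**2 = (2*2*(-1/2) + 35/19)**2 = (-2 + 35/19)**2 = (-3/19)**2 = 9/361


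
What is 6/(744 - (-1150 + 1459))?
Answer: 2/145 ≈ 0.013793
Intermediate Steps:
6/(744 - (-1150 + 1459)) = 6/(744 - 1*309) = 6/(744 - 309) = 6/435 = (1/435)*6 = 2/145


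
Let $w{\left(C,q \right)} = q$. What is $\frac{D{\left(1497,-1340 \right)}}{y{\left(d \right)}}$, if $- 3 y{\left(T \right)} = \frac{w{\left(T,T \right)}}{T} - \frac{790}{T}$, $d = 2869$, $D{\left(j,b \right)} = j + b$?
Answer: $- \frac{450433}{693} \approx -649.98$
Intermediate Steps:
$D{\left(j,b \right)} = b + j$
$y{\left(T \right)} = - \frac{1}{3} + \frac{790}{3 T}$ ($y{\left(T \right)} = - \frac{\frac{T}{T} - \frac{790}{T}}{3} = - \frac{1 - \frac{790}{T}}{3} = - \frac{1}{3} + \frac{790}{3 T}$)
$\frac{D{\left(1497,-1340 \right)}}{y{\left(d \right)}} = \frac{-1340 + 1497}{\frac{1}{3} \cdot \frac{1}{2869} \left(790 - 2869\right)} = \frac{157}{\frac{1}{3} \cdot \frac{1}{2869} \left(790 - 2869\right)} = \frac{157}{\frac{1}{3} \cdot \frac{1}{2869} \left(-2079\right)} = \frac{157}{- \frac{693}{2869}} = 157 \left(- \frac{2869}{693}\right) = - \frac{450433}{693}$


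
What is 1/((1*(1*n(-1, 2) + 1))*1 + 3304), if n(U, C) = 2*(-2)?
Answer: 1/3301 ≈ 0.00030294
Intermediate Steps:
n(U, C) = -4
1/((1*(1*n(-1, 2) + 1))*1 + 3304) = 1/((1*(1*(-4) + 1))*1 + 3304) = 1/((1*(-4 + 1))*1 + 3304) = 1/((1*(-3))*1 + 3304) = 1/(-3*1 + 3304) = 1/(-3 + 3304) = 1/3301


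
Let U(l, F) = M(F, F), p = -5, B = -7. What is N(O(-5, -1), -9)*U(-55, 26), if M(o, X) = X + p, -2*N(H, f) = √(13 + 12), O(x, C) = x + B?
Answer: -105/2 ≈ -52.500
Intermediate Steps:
O(x, C) = -7 + x (O(x, C) = x - 7 = -7 + x)
N(H, f) = -5/2 (N(H, f) = -√(13 + 12)/2 = -√25/2 = -½*5 = -5/2)
M(o, X) = -5 + X (M(o, X) = X - 5 = -5 + X)
U(l, F) = -5 + F
N(O(-5, -1), -9)*U(-55, 26) = -5*(-5 + 26)/2 = -5/2*21 = -105/2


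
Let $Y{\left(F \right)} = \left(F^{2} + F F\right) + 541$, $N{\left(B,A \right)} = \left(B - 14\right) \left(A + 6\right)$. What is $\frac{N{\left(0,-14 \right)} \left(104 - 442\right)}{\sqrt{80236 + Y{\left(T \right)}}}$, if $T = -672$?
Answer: $- \frac{37856 \sqrt{983945}}{983945} \approx -38.164$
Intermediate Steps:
$N{\left(B,A \right)} = \left(-14 + B\right) \left(6 + A\right)$
$Y{\left(F \right)} = 541 + 2 F^{2}$ ($Y{\left(F \right)} = \left(F^{2} + F^{2}\right) + 541 = 2 F^{2} + 541 = 541 + 2 F^{2}$)
$\frac{N{\left(0,-14 \right)} \left(104 - 442\right)}{\sqrt{80236 + Y{\left(T \right)}}} = \frac{\left(-84 - -196 + 6 \cdot 0 - 0\right) \left(104 - 442\right)}{\sqrt{80236 + \left(541 + 2 \left(-672\right)^{2}\right)}} = \frac{\left(-84 + 196 + 0 + 0\right) \left(-338\right)}{\sqrt{80236 + \left(541 + 2 \cdot 451584\right)}} = \frac{112 \left(-338\right)}{\sqrt{80236 + \left(541 + 903168\right)}} = - \frac{37856}{\sqrt{80236 + 903709}} = - \frac{37856}{\sqrt{983945}} = - 37856 \frac{\sqrt{983945}}{983945} = - \frac{37856 \sqrt{983945}}{983945}$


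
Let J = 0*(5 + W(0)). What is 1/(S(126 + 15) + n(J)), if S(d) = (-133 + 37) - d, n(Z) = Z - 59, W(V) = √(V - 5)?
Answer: -1/296 ≈ -0.0033784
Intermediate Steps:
W(V) = √(-5 + V)
J = 0 (J = 0*(5 + √(-5 + 0)) = 0*(5 + √(-5)) = 0*(5 + I*√5) = 0)
n(Z) = -59 + Z
S(d) = -96 - d
1/(S(126 + 15) + n(J)) = 1/((-96 - (126 + 15)) + (-59 + 0)) = 1/((-96 - 1*141) - 59) = 1/((-96 - 141) - 59) = 1/(-237 - 59) = 1/(-296) = -1/296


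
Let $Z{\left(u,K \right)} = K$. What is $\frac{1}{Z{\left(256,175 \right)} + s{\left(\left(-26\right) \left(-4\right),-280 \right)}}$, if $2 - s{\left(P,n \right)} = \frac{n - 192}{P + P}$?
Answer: $\frac{26}{4661} \approx 0.0055782$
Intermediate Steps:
$s{\left(P,n \right)} = 2 - \frac{-192 + n}{2 P}$ ($s{\left(P,n \right)} = 2 - \frac{n - 192}{P + P} = 2 - \frac{-192 + n}{2 P}$)
$\frac{1}{Z{\left(256,175 \right)} + s{\left(\left(-26\right) \left(-4\right),-280 \right)}} = \frac{1}{175 + \frac{192 - -280 + 4 \left(\left(-26\right) \left(-4\right)\right)}{2 \left(\left(-26\right) \left(-4\right)\right)}} = \frac{1}{175 + \frac{192 + 280 + 4 \cdot 104}{2 \cdot 104}} = \frac{1}{175 + \frac{1}{2} \cdot \frac{1}{104} \left(192 + 280 + 416\right)} = \frac{1}{175 + \frac{1}{2} \cdot \frac{1}{104} \cdot 888} = \frac{1}{175 + \frac{111}{26}} = \frac{1}{\frac{4661}{26}} = \frac{26}{4661}$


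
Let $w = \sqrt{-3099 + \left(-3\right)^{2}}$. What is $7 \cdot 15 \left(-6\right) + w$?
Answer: $-630 + i \sqrt{3090} \approx -630.0 + 55.588 i$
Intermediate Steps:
$w = i \sqrt{3090}$ ($w = \sqrt{-3099 + 9} = \sqrt{-3090} = i \sqrt{3090} \approx 55.588 i$)
$7 \cdot 15 \left(-6\right) + w = 7 \cdot 15 \left(-6\right) + i \sqrt{3090} = 105 \left(-6\right) + i \sqrt{3090} = -630 + i \sqrt{3090}$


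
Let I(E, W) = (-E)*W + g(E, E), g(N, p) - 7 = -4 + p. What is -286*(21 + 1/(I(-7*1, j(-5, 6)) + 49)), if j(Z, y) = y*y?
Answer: -162188/27 ≈ -6007.0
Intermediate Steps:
j(Z, y) = y²
g(N, p) = 3 + p (g(N, p) = 7 + (-4 + p) = 3 + p)
I(E, W) = 3 + E - E*W (I(E, W) = (-E)*W + (3 + E) = -E*W + (3 + E) = 3 + E - E*W)
-286*(21 + 1/(I(-7*1, j(-5, 6)) + 49)) = -286*(21 + 1/((3 - 7*1 - 1*(-7*1)*6²) + 49)) = -286*(21 + 1/((3 - 7 - 1*(-7)*36) + 49)) = -286*(21 + 1/((3 - 7 + 252) + 49)) = -286*(21 + 1/(248 + 49)) = -286*(21 + 1/297) = -286*6238/297 = -162188/27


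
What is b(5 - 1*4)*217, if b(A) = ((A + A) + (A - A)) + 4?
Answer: 1302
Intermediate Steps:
b(A) = 4 + 2*A (b(A) = (2*A + 0) + 4 = 2*A + 4 = 4 + 2*A)
b(5 - 1*4)*217 = (4 + 2*(5 - 1*4))*217 = (4 + 2*(5 - 4))*217 = (4 + 2*1)*217 = (4 + 2)*217 = 6*217 = 1302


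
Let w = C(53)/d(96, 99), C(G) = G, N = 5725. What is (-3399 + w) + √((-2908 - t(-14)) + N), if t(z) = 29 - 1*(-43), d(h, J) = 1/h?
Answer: 1689 + 3*√305 ≈ 1741.4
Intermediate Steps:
w = 5088 (w = 53/(1/96) = 53*96 = 5088)
t(z) = 72 (t(z) = 29 + 43 = 72)
(-3399 + w) + √((-2908 - t(-14)) + N) = (-3399 + 5088) + √((-2908 - 1*72) + 5725) = 1689 + √((-2908 - 72) + 5725) = 1689 + √(-2980 + 5725) = 1689 + √2745 = 1689 + 3*√305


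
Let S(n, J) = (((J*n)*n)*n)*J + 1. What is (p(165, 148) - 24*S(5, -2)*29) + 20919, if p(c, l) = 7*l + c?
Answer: -326576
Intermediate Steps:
p(c, l) = c + 7*l
S(n, J) = 1 + J²*n³ (S(n, J) = ((J*n²)*n)*J + 1 = (J*n³)*J + 1 = J²*n³ + 1 = 1 + J²*n³)
(p(165, 148) - 24*S(5, -2)*29) + 20919 = ((165 + 7*148) - 24*(1 + (-2)²*5³)*29) + 20919 = ((165 + 1036) - 24*(1 + 4*125)*29) + 20919 = (1201 - 24*(1 + 500)*29) + 20919 = (1201 - 24*501*29) + 20919 = (1201 - 12024*29) + 20919 = (1201 - 348696) + 20919 = -347495 + 20919 = -326576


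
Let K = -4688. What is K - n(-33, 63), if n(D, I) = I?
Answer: -4751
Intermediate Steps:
K - n(-33, 63) = -4688 - 1*63 = -4688 - 63 = -4751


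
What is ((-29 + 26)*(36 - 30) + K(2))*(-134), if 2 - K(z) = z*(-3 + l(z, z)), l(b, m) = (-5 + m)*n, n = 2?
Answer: -268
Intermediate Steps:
l(b, m) = -10 + 2*m (l(b, m) = (-5 + m)*2 = -10 + 2*m)
K(z) = 2 - z*(-13 + 2*z) (K(z) = 2 - z*(-3 + (-10 + 2*z)) = 2 - z*(-13 + 2*z))
((-29 + 26)*(36 - 30) + K(2))*(-134) = ((-29 + 26)*(36 - 30) + (2 - 2*2² + 13*2))*(-134) = (-3*6 + (2 - 2*4 + 26))*(-134) = (-18 + (2 - 8 + 26))*(-134) = (-18 + 20)*(-134) = 2*(-134) = -268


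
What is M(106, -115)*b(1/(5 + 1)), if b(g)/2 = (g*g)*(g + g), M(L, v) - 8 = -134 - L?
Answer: -116/27 ≈ -4.2963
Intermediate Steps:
M(L, v) = -126 - L (M(L, v) = 8 + (-134 - L) = -126 - L)
b(g) = 4*g**3 (b(g) = 2*((g*g)*(g + g)) = 2*(g**2*(2*g)) = 2*(2*g**3) = 4*g**3)
M(106, -115)*b(1/(5 + 1)) = (-126 - 1*106)*(4*(1/(5 + 1))**3) = (-126 - 106)*(4*(1/6)**3) = -928*(1/6)**3 = -928/216 = -232*1/54 = -116/27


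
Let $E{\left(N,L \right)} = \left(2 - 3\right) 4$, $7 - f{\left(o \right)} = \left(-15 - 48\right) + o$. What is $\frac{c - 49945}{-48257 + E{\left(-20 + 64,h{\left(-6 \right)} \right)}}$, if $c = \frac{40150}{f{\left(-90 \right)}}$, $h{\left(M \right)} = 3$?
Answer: $\frac{265035}{257392} \approx 1.0297$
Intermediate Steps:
$f{\left(o \right)} = 70 - o$ ($f{\left(o \right)} = 7 - \left(\left(-15 - 48\right) + o\right) = 7 - \left(-63 + o\right) = 70 - o$)
$c = \frac{4015}{16}$ ($c = \frac{40150}{70 - -90} = \frac{40150}{70 + 90} = \frac{40150}{160} = 40150 \cdot \frac{1}{160} = \frac{4015}{16} \approx 250.94$)
$E{\left(N,L \right)} = -4$ ($E{\left(N,L \right)} = \left(-1\right) 4 = -4$)
$\frac{c - 49945}{-48257 + E{\left(-20 + 64,h{\left(-6 \right)} \right)}} = \frac{\frac{4015}{16} - 49945}{-48257 - 4} = - \frac{795105}{16 \left(-48261\right)} = \left(- \frac{795105}{16}\right) \left(- \frac{1}{48261}\right) = \frac{265035}{257392}$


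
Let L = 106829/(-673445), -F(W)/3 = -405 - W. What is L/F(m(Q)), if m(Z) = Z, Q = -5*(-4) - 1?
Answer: -106829/856622040 ≈ -0.00012471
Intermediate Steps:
Q = 19 (Q = 20 - 1 = 19)
F(W) = 1215 + 3*W (F(W) = -3*(-405 - W) = 1215 + 3*W)
L = -106829/673445 (L = 106829*(-1/673445) = -106829/673445 ≈ -0.15863)
L/F(m(Q)) = -106829/(673445*(1215 + 3*19)) = -106829/(673445*(1215 + 57)) = -106829/673445/1272 = -106829/673445*1/1272 = -106829/856622040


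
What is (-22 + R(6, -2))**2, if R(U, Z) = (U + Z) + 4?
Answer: 196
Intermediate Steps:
R(U, Z) = 4 + U + Z
(-22 + R(6, -2))**2 = (-22 + (4 + 6 - 2))**2 = (-22 + 8)**2 = (-14)**2 = 196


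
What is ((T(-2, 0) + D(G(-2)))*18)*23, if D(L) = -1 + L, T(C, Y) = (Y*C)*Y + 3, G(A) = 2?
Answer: 1656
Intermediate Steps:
T(C, Y) = 3 + C*Y² (T(C, Y) = (C*Y)*Y + 3 = C*Y² + 3 = 3 + C*Y²)
((T(-2, 0) + D(G(-2)))*18)*23 = (((3 - 2*0²) + (-1 + 2))*18)*23 = (((3 - 2*0) + 1)*18)*23 = (((3 + 0) + 1)*18)*23 = ((3 + 1)*18)*23 = (4*18)*23 = 72*23 = 1656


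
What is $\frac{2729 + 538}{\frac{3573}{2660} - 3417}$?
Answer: $- \frac{2896740}{3028549} \approx -0.95648$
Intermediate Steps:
$\frac{2729 + 538}{\frac{3573}{2660} - 3417} = \frac{3267}{3573 \cdot \frac{1}{2660} - 3417} = \frac{3267}{\frac{3573}{2660} - 3417} = \frac{3267}{- \frac{9085647}{2660}} = 3267 \left(- \frac{2660}{9085647}\right) = - \frac{2896740}{3028549}$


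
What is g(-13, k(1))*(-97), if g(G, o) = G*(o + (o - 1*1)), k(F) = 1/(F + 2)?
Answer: -1261/3 ≈ -420.33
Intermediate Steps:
k(F) = 1/(2 + F)
g(G, o) = G*(-1 + 2*o) (g(G, o) = G*(o + (o - 1)) = G*(o + (-1 + o)) = G*(-1 + 2*o))
g(-13, k(1))*(-97) = -13*(-1 + 2/(2 + 1))*(-97) = -13*(-1 + 2/3)*(-97) = -13*(-1 + 2*(⅓))*(-97) = -13*(-1 + ⅔)*(-97) = -13*(-⅓)*(-97) = (13/3)*(-97) = -1261/3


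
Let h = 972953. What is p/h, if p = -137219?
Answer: -137219/972953 ≈ -0.14103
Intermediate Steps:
p/h = -137219/972953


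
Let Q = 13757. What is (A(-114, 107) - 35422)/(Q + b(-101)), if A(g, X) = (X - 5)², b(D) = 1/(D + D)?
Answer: -5053636/2778913 ≈ -1.8186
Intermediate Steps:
b(D) = 1/(2*D)
A(g, X) = (-5 + X)²
(A(-114, 107) - 35422)/(Q + b(-101)) = ((-5 + 107)² - 35422)/(13757 + (½)/(-101)) = (102² - 35422)/(13757 + (½)*(-1/101)) = (10404 - 35422)/(13757 - 1/202) = -25018/2778913/202 = -25018*202/2778913 = -5053636/2778913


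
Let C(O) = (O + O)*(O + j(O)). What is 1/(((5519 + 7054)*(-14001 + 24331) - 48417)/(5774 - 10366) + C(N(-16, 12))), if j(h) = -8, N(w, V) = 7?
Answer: -656/18556423 ≈ -3.5352e-5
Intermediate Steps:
C(O) = 2*O*(-8 + O) (C(O) = (O + O)*(O - 8) = (2*O)*(-8 + O) = 2*O*(-8 + O))
1/(((5519 + 7054)*(-14001 + 24331) - 48417)/(5774 - 10366) + C(N(-16, 12))) = 1/(((5519 + 7054)*(-14001 + 24331) - 48417)/(5774 - 10366) + 2*7*(-8 + 7)) = 1/((12573*10330 - 48417)/(-4592) + 2*7*(-1)) = 1/((129879090 - 48417)*(-1/4592) - 14) = 1/(129830673*(-1/4592) - 14) = 1/(-18547239/656 - 14) = 1/(-18556423/656) = -656/18556423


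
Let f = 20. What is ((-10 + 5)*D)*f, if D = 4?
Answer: -400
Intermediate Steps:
((-10 + 5)*D)*f = ((-10 + 5)*4)*20 = -5*4*20 = -20*20 = -400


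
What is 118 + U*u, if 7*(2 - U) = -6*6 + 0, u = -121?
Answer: -5224/7 ≈ -746.29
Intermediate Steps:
U = 50/7 (U = 2 - (-6*6 + 0)/7 = 2 - (-36 + 0)/7 = 2 - ⅐*(-36) = 2 + 36/7 = 50/7 ≈ 7.1429)
118 + U*u = 118 + (50/7)*(-121) = 118 - 6050/7 = -5224/7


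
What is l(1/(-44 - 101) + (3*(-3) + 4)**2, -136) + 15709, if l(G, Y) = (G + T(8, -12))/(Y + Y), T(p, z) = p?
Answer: 38722386/2465 ≈ 15709.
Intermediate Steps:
l(G, Y) = (8 + G)/(2*Y) (l(G, Y) = (G + 8)/(Y + Y) = (8 + G)/((2*Y)) = (8 + G)*(1/(2*Y)) = (8 + G)/(2*Y))
l(1/(-44 - 101) + (3*(-3) + 4)**2, -136) + 15709 = (1/2)*(8 + (1/(-44 - 101) + (3*(-3) + 4)**2))/(-136) + 15709 = (1/2)*(-1/136)*(8 + (1/(-145) + (-9 + 4)**2)) + 15709 = (1/2)*(-1/136)*(8 + (-1/145 + (-5)**2)) + 15709 = (1/2)*(-1/136)*(8 + (-1/145 + 25)) + 15709 = (1/2)*(-1/136)*(8 + 3624/145) + 15709 = (1/2)*(-1/136)*(4784/145) + 15709 = -299/2465 + 15709 = 38722386/2465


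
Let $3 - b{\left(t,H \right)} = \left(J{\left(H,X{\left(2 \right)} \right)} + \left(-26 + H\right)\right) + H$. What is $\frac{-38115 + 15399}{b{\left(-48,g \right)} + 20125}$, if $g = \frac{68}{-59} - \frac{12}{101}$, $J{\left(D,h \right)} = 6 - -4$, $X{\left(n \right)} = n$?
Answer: $- \frac{33841161}{30013312} \approx -1.1275$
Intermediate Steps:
$J{\left(D,h \right)} = 10$ ($J{\left(D,h \right)} = 6 + 4 = 10$)
$g = - \frac{7576}{5959}$ ($g = 68 \left(- \frac{1}{59}\right) - \frac{12}{101} = - \frac{68}{59} - \frac{12}{101} = - \frac{7576}{5959} \approx -1.2714$)
$b{\left(t,H \right)} = 19 - 2 H$ ($b{\left(t,H \right)} = 3 - \left(\left(10 + \left(-26 + H\right)\right) + H\right) = 3 - \left(\left(-16 + H\right) + H\right) = 3 - \left(-16 + 2 H\right) = 19 - 2 H$)
$\frac{-38115 + 15399}{b{\left(-48,g \right)} + 20125} = \frac{-38115 + 15399}{\left(19 - - \frac{15152}{5959}\right) + 20125} = - \frac{22716}{\left(19 + \frac{15152}{5959}\right) + 20125} = - \frac{22716}{\frac{128373}{5959} + 20125} = - \frac{22716}{\frac{120053248}{5959}} = \left(-22716\right) \frac{5959}{120053248} = - \frac{33841161}{30013312}$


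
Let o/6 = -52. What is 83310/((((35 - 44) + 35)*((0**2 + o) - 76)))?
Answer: -41655/5044 ≈ -8.2583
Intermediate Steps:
o = -312 (o = 6*(-52) = -312)
83310/((((35 - 44) + 35)*((0**2 + o) - 76))) = 83310/((((35 - 44) + 35)*((0**2 - 312) - 76))) = 83310/(((-9 + 35)*((0 - 312) - 76))) = 83310/((26*(-312 - 76))) = 83310/((26*(-388))) = 83310/(-10088) = 83310*(-1/10088) = -41655/5044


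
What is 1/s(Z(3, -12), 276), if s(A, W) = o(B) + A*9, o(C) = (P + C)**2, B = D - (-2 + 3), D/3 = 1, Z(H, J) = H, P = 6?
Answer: 1/91 ≈ 0.010989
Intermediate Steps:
D = 3 (D = 3*1 = 3)
B = 2 (B = 3 - (-2 + 3) = 3 - 1*1 = 3 - 1 = 2)
o(C) = (6 + C)**2
s(A, W) = 64 + 9*A (s(A, W) = (6 + 2)**2 + A*9 = 8**2 + 9*A = 64 + 9*A)
1/s(Z(3, -12), 276) = 1/(64 + 9*3) = 1/(64 + 27) = 1/91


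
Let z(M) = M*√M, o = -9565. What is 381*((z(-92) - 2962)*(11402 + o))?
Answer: -2073094914 - 128781048*I*√23 ≈ -2.0731e+9 - 6.1761e+8*I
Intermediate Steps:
z(M) = M^(3/2)
381*((z(-92) - 2962)*(11402 + o)) = 381*(((-92)^(3/2) - 2962)*(11402 - 9565)) = 381*((-184*I*√23 - 2962)*1837) = 381*((-2962 - 184*I*√23)*1837) = 381*(-5441194 - 338008*I*√23) = -2073094914 - 128781048*I*√23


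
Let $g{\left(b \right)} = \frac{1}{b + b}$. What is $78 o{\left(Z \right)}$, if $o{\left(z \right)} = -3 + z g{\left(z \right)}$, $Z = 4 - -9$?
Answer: $-195$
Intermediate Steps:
$g{\left(b \right)} = \frac{1}{2 b}$
$Z = 13$ ($Z = 4 + 9 = 13$)
$o{\left(z \right)} = - \frac{5}{2}$ ($o{\left(z \right)} = -3 + z \frac{1}{2 z} = -3 + \frac{1}{2} = - \frac{5}{2}$)
$78 o{\left(Z \right)} = 78 \left(- \frac{5}{2}\right) = -195$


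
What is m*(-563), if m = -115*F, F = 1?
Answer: 64745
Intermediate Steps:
m = -115 (m = -115*1 = -115)
m*(-563) = -115*(-563) = 64745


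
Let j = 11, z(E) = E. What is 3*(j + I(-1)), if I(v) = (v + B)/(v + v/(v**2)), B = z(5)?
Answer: 27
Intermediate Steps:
B = 5
I(v) = (5 + v)/(v + 1/v) (I(v) = (v + 5)/(v + v/(v**2)) = (5 + v)/(v + v/v**2) = (5 + v)/(v + 1/v))
3*(j + I(-1)) = 3*(11 - (5 - 1)/(1 + (-1)**2)) = 3*(11 - 1*4/(1 + 1)) = 3*(11 - 1*4/2) = 3*(11 - 1*1/2*4) = 3*(11 - 2) = 3*9 = 27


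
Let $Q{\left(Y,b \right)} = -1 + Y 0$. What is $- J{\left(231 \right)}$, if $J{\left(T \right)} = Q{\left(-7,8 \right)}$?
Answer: $1$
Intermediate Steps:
$Q{\left(Y,b \right)} = -1$ ($Q{\left(Y,b \right)} = -1 + 0 = -1$)
$J{\left(T \right)} = -1$
$- J{\left(231 \right)} = \left(-1\right) \left(-1\right) = 1$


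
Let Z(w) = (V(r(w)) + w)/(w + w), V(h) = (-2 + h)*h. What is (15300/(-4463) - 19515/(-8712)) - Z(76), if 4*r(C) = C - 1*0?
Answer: -24710417/6480276 ≈ -3.8132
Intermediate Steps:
r(C) = C/4 (r(C) = (C - 1*0)/4 = (C + 0)/4 = C/4)
V(h) = h*(-2 + h)
Z(w) = (w + w*(-2 + w/4)/4)/(2*w) (Z(w) = ((w/4)*(-2 + w/4) + w)/(w + w) = (w*(-2 + w/4)/4 + w)/((2*w)) = (w + w*(-2 + w/4)/4)*(1/(2*w)) = (w + w*(-2 + w/4)/4)/(2*w))
(15300/(-4463) - 19515/(-8712)) - Z(76) = (15300/(-4463) - 19515/(-8712)) - (¼ + (1/32)*76) = (15300*(-1/4463) - 19515*(-1/8712)) - (¼ + 19/8) = (-15300/4463 + 6505/2904) - 1*21/8 = -15399385/12960552 - 21/8 = -24710417/6480276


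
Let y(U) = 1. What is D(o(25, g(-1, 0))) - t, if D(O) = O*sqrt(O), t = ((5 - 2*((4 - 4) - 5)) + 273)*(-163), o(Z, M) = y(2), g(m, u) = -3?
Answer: 46945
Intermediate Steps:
o(Z, M) = 1
t = -46944 (t = ((5 - 2*(0 - 5)) + 273)*(-163) = ((5 - 2*(-5)) + 273)*(-163) = ((5 + 10) + 273)*(-163) = (15 + 273)*(-163) = 288*(-163) = -46944)
D(O) = O**(3/2)
D(o(25, g(-1, 0))) - t = 1**(3/2) - 1*(-46944) = 1 + 46944 = 46945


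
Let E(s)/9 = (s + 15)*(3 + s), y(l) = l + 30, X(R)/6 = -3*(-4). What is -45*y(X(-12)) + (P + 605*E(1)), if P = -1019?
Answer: 342871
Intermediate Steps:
X(R) = 72 (X(R) = 6*(-3*(-4)) = 6*12 = 72)
y(l) = 30 + l
E(s) = 9*(3 + s)*(15 + s) (E(s) = 9*((s + 15)*(3 + s)) = 9*((15 + s)*(3 + s)) = 9*((3 + s)*(15 + s)) = 9*(3 + s)*(15 + s))
-45*y(X(-12)) + (P + 605*E(1)) = -45*(30 + 72) + (-1019 + 605*(405 + 9*1² + 162*1)) = -45*102 + (-1019 + 605*(405 + 9*1 + 162)) = -4590 + (-1019 + 605*(405 + 9 + 162)) = -4590 + (-1019 + 605*576) = -4590 + (-1019 + 348480) = -4590 + 347461 = 342871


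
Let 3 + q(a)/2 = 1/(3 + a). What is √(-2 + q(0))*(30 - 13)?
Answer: 17*I*√66/3 ≈ 46.036*I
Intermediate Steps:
q(a) = -6 + 2/(3 + a)
√(-2 + q(0))*(30 - 13) = √(-2 + 2*(-8 - 3*0)/(3 + 0))*(30 - 13) = √(-2 + 2*(-8 + 0)/3)*17 = √(-2 + 2*(⅓)*(-8))*17 = √(-2 - 16/3)*17 = √(-22/3)*17 = (I*√66/3)*17 = 17*I*√66/3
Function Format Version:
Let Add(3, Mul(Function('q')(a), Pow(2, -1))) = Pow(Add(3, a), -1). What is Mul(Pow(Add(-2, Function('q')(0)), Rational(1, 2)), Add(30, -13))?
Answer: Mul(Rational(17, 3), I, Pow(66, Rational(1, 2))) ≈ Mul(46.036, I)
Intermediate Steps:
Function('q')(a) = Add(-6, Mul(2, Pow(Add(3, a), -1)))
Mul(Pow(Add(-2, Function('q')(0)), Rational(1, 2)), Add(30, -13)) = Mul(Pow(Add(-2, Mul(2, Pow(Add(3, 0), -1), Add(-8, Mul(-3, 0)))), Rational(1, 2)), Add(30, -13)) = Mul(Pow(Add(-2, Mul(2, Pow(3, -1), Add(-8, 0))), Rational(1, 2)), 17) = Mul(Pow(Add(-2, Mul(2, Rational(1, 3), -8)), Rational(1, 2)), 17) = Mul(Pow(Add(-2, Rational(-16, 3)), Rational(1, 2)), 17) = Mul(Pow(Rational(-22, 3), Rational(1, 2)), 17) = Mul(Mul(Rational(1, 3), I, Pow(66, Rational(1, 2))), 17) = Mul(Rational(17, 3), I, Pow(66, Rational(1, 2)))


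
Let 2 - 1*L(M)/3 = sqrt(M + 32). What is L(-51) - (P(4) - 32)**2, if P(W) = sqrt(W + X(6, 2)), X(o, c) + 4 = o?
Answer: -1024 + 64*sqrt(6) - 3*I*sqrt(19) ≈ -867.23 - 13.077*I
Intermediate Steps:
X(o, c) = -4 + o
P(W) = sqrt(2 + W) (P(W) = sqrt(W + (-4 + 6)) = sqrt(W + 2) = sqrt(2 + W))
L(M) = 6 - 3*sqrt(32 + M) (L(M) = 6 - 3*sqrt(M + 32) = 6 - 3*sqrt(32 + M))
L(-51) - (P(4) - 32)**2 = (6 - 3*sqrt(32 - 51)) - (sqrt(2 + 4) - 32)**2 = (6 - 3*I*sqrt(19)) - (sqrt(6) - 32)**2 = (6 - 3*I*sqrt(19)) - (-32 + sqrt(6))**2 = 6 - (-32 + sqrt(6))**2 - 3*I*sqrt(19)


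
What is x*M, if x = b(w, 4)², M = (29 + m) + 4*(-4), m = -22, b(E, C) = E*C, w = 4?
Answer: -2304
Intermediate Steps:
b(E, C) = C*E
M = -9 (M = (29 - 22) + 4*(-4) = 7 - 16 = -9)
x = 256 (x = (4*4)² = 16² = 256)
x*M = 256*(-9) = -2304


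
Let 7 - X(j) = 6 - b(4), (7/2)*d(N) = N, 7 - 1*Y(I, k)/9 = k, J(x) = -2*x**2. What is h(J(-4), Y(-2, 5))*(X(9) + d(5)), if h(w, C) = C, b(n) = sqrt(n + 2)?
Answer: 306/7 + 18*sqrt(6) ≈ 87.805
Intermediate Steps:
Y(I, k) = 63 - 9*k
b(n) = sqrt(2 + n)
d(N) = 2*N/7
X(j) = 1 + sqrt(6) (X(j) = 7 - (6 - sqrt(2 + 4)) = 7 - (6 - sqrt(6)) = 7 + (-6 + sqrt(6)) = 1 + sqrt(6))
h(J(-4), Y(-2, 5))*(X(9) + d(5)) = (63 - 9*5)*((1 + sqrt(6)) + (2/7)*5) = (63 - 45)*((1 + sqrt(6)) + 10/7) = 18*(17/7 + sqrt(6)) = 306/7 + 18*sqrt(6)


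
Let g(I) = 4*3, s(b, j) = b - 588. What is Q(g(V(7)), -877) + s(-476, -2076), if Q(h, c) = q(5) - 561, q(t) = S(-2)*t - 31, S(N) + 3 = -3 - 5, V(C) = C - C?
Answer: -1711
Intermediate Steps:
V(C) = 0
s(b, j) = -588 + b
S(N) = -11 (S(N) = -3 + (-3 - 5) = -3 - 8 = -11)
q(t) = -31 - 11*t (q(t) = -11*t - 31 = -31 - 11*t)
g(I) = 12
Q(h, c) = -647 (Q(h, c) = (-31 - 11*5) - 561 = (-31 - 55) - 561 = -86 - 561 = -647)
Q(g(V(7)), -877) + s(-476, -2076) = -647 + (-588 - 476) = -647 - 1064 = -1711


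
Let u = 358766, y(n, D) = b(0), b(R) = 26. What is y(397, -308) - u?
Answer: -358740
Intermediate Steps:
y(n, D) = 26
y(397, -308) - u = 26 - 1*358766 = 26 - 358766 = -358740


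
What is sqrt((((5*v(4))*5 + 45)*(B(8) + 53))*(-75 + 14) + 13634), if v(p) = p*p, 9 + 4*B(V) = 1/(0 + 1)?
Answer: I*sqrt(1370761) ≈ 1170.8*I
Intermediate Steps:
B(V) = -2 (B(V) = -9/4 + 1/(4*(0 + 1)) = -9/4 + (1/4)/1 = -9/4 + (1/4)*1 = -9/4 + 1/4 = -2)
v(p) = p**2
sqrt((((5*v(4))*5 + 45)*(B(8) + 53))*(-75 + 14) + 13634) = sqrt((((5*4**2)*5 + 45)*(-2 + 53))*(-75 + 14) + 13634) = sqrt((((5*16)*5 + 45)*51)*(-61) + 13634) = sqrt(((80*5 + 45)*51)*(-61) + 13634) = sqrt(((400 + 45)*51)*(-61) + 13634) = sqrt((445*51)*(-61) + 13634) = sqrt(22695*(-61) + 13634) = sqrt(-1384395 + 13634) = sqrt(-1370761) = I*sqrt(1370761)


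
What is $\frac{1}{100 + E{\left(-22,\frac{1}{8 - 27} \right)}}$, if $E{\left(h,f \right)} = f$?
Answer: $\frac{19}{1899} \approx 0.010005$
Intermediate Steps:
$\frac{1}{100 + E{\left(-22,\frac{1}{8 - 27} \right)}} = \frac{1}{100 + \frac{1}{8 - 27}} = \frac{1}{100 + \frac{1}{-19}} = \frac{1}{100 - \frac{1}{19}} = \frac{1}{\frac{1899}{19}} = \frac{19}{1899}$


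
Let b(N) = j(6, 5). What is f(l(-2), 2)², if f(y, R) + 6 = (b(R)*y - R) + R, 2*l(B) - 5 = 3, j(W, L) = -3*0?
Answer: 36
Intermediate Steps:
j(W, L) = 0
l(B) = 4 (l(B) = 5/2 + (½)*3 = 5/2 + 3/2 = 4)
b(N) = 0
f(y, R) = -6 (f(y, R) = -6 + ((0*y - R) + R) = -6 + ((0 - R) + R) = -6 + (-R + R) = -6 + 0 = -6)
f(l(-2), 2)² = (-6)² = 36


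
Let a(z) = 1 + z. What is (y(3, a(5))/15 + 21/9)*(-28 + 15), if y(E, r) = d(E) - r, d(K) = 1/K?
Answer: -1144/45 ≈ -25.422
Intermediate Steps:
y(E, r) = 1/E - r
(y(3, a(5))/15 + 21/9)*(-28 + 15) = ((1/3 - (1 + 5))/15 + 21/9)*(-28 + 15) = ((1/3 - 1*6)*(1/15) + 21*(1/9))*(-13) = ((1/3 - 6)*(1/15) + 7/3)*(-13) = (-17/3*1/15 + 7/3)*(-13) = (-17/45 + 7/3)*(-13) = (88/45)*(-13) = -1144/45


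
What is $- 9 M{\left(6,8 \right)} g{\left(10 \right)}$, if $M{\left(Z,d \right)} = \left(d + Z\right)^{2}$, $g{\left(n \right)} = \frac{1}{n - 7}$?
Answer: $-588$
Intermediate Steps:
$g{\left(n \right)} = \frac{1}{-7 + n}$
$M{\left(Z,d \right)} = \left(Z + d\right)^{2}$
$- 9 M{\left(6,8 \right)} g{\left(10 \right)} = \frac{\left(-9\right) \left(6 + 8\right)^{2}}{-7 + 10} = \frac{\left(-9\right) 14^{2}}{3} = \left(-9\right) 196 \cdot \frac{1}{3} = \left(-1764\right) \frac{1}{3} = -588$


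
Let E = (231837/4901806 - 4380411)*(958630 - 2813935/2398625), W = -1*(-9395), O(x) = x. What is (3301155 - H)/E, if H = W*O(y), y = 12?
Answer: -357029432402685250/470212875094406200012387 ≈ -7.5929e-7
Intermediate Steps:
W = 9395
H = 112740 (H = 9395*12 = 112740)
E = -1410638625283218600037161/335931269050 (E = (231837*(1/4901806) - 4380411)*(958630 - 2813935*1/2398625) = (231837/4901806 - 4380411)*(958630 - 562787/479725) = -21471924690429/4901806*459878213963/479725 = -1410638625283218600037161/335931269050 ≈ -4.1992e+12)
(3301155 - H)/E = (3301155 - 1*112740)/(-1410638625283218600037161/335931269050) = (3301155 - 112740)*(-335931269050/1410638625283218600037161) = 3188415*(-335931269050/1410638625283218600037161) = -357029432402685250/470212875094406200012387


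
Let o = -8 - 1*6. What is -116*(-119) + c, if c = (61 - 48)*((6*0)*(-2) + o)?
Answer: 13622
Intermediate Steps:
o = -14 (o = -8 - 6 = -14)
c = -182 (c = (61 - 48)*((6*0)*(-2) - 14) = 13*(0*(-2) - 14) = 13*(0 - 14) = 13*(-14) = -182)
-116*(-119) + c = -116*(-119) - 182 = 13804 - 182 = 13622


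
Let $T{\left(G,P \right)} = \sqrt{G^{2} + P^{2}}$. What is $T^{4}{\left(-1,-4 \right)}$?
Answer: $289$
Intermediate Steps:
$T^{4}{\left(-1,-4 \right)} = \left(\sqrt{\left(-1\right)^{2} + \left(-4\right)^{2}}\right)^{4} = \left(\sqrt{1 + 16}\right)^{4} = \left(\sqrt{17}\right)^{4} = 289$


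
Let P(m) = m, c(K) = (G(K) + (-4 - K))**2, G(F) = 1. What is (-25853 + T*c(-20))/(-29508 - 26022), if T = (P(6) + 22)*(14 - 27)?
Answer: 14561/6170 ≈ 2.3600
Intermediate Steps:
c(K) = (-3 - K)**2 (c(K) = (1 + (-4 - K))**2 = (-3 - K)**2)
T = -364 (T = (6 + 22)*(14 - 27) = 28*(-13) = -364)
(-25853 + T*c(-20))/(-29508 - 26022) = (-25853 - 364*(3 - 20)**2)/(-29508 - 26022) = (-25853 - 364*(-17)**2)/(-55530) = (-25853 - 364*289)*(-1/55530) = (-25853 - 105196)*(-1/55530) = -131049*(-1/55530) = 14561/6170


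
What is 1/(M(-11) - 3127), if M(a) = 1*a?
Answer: -1/3138 ≈ -0.00031867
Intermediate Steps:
M(a) = a
1/(M(-11) - 3127) = 1/(-11 - 3127) = 1/(-3138) = -1/3138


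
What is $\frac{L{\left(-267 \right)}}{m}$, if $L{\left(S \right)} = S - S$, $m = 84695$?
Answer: $0$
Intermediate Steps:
$L{\left(S \right)} = 0$
$\frac{L{\left(-267 \right)}}{m} = \frac{0}{84695} = 0 \cdot \frac{1}{84695} = 0$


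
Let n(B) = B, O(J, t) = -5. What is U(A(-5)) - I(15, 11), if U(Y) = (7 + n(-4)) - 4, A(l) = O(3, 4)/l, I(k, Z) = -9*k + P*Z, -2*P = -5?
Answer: 213/2 ≈ 106.50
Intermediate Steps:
P = 5/2 (P = -½*(-5) = 5/2 ≈ 2.5000)
I(k, Z) = -9*k + 5*Z/2
A(l) = -5/l
U(Y) = -1 (U(Y) = (7 - 4) - 4 = 3 - 4 = -1)
U(A(-5)) - I(15, 11) = -1 - (-9*15 + (5/2)*11) = -1 - (-135 + 55/2) = -1 - 1*(-215/2) = -1 + 215/2 = 213/2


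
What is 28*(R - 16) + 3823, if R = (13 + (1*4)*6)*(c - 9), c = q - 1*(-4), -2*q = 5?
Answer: -4395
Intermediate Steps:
q = -5/2 (q = -½*5 = -5/2 ≈ -2.5000)
c = 3/2 (c = -5/2 - 1*(-4) = -5/2 + 4 = 3/2 ≈ 1.5000)
R = -555/2 (R = (13 + (1*4)*6)*(3/2 - 9) = (13 + 4*6)*(-15/2) = (13 + 24)*(-15/2) = 37*(-15/2) = -555/2 ≈ -277.50)
28*(R - 16) + 3823 = 28*(-555/2 - 16) + 3823 = 28*(-587/2) + 3823 = -8218 + 3823 = -4395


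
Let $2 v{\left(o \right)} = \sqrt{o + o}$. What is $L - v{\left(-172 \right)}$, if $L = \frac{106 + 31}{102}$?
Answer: $\frac{137}{102} - i \sqrt{86} \approx 1.3431 - 9.2736 i$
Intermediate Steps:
$v{\left(o \right)} = \frac{\sqrt{2} \sqrt{o}}{2}$ ($v{\left(o \right)} = \frac{\sqrt{o + o}}{2} = \frac{\sqrt{2 o}}{2} = \frac{\sqrt{2} \sqrt{o}}{2}$)
$L = \frac{137}{102}$ ($L = 137 \cdot \frac{1}{102} = \frac{137}{102} \approx 1.3431$)
$L - v{\left(-172 \right)} = \frac{137}{102} - \frac{\sqrt{2} \sqrt{-172}}{2} = \frac{137}{102} - \frac{\sqrt{2} \cdot 2 i \sqrt{43}}{2} = \frac{137}{102} - i \sqrt{86}$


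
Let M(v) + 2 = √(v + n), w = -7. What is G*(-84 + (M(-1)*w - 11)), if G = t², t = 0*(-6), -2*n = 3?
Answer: 0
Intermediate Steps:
n = -3/2 (n = -½*3 = -3/2 ≈ -1.5000)
t = 0
M(v) = -2 + √(-3/2 + v) (M(v) = -2 + √(v - 3/2) = -2 + √(-3/2 + v))
G = 0 (G = 0² = 0)
G*(-84 + (M(-1)*w - 11)) = 0*(-84 + ((-2 + √(-6 + 4*(-1))/2)*(-7) - 11)) = 0*(-84 + ((-2 + √(-6 - 4)/2)*(-7) - 11)) = 0*(-84 + ((-2 + √(-10)/2)*(-7) - 11)) = 0*(-84 + ((-2 + (I*√10)/2)*(-7) - 11)) = 0*(-84 + ((-2 + I*√10/2)*(-7) - 11)) = 0*(-84 + ((14 - 7*I*√10/2) - 11)) = 0*(-84 + (3 - 7*I*√10/2)) = 0*(-81 - 7*I*√10/2) = 0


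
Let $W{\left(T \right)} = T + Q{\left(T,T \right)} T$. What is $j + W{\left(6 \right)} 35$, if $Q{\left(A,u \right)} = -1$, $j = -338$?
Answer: $-338$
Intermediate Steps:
$W{\left(T \right)} = 0$ ($W{\left(T \right)} = T - T = 0$)
$j + W{\left(6 \right)} 35 = -338 + 0 \cdot 35 = -338 + 0 = -338$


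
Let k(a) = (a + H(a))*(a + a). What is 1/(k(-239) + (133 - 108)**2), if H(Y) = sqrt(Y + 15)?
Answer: 114867/13245608105 + 1912*I*sqrt(14)/13245608105 ≈ 8.6721e-6 + 5.4011e-7*I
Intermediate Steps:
H(Y) = sqrt(15 + Y)
k(a) = 2*a*(a + sqrt(15 + a)) (k(a) = (a + sqrt(15 + a))*(a + a) = (a + sqrt(15 + a))*(2*a) = 2*a*(a + sqrt(15 + a)))
1/(k(-239) + (133 - 108)**2) = 1/(2*(-239)*(-239 + sqrt(15 - 239)) + (133 - 108)**2) = 1/(2*(-239)*(-239 + sqrt(-224)) + 25**2) = 1/(2*(-239)*(-239 + 4*I*sqrt(14)) + 625) = 1/((114242 - 1912*I*sqrt(14)) + 625) = 1/(114867 - 1912*I*sqrt(14))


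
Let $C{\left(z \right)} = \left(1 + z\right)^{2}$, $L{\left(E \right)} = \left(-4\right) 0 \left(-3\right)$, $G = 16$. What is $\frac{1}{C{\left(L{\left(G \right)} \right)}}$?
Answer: $1$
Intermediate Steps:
$L{\left(E \right)} = 0$ ($L{\left(E \right)} = 0 \left(-3\right) = 0$)
$\frac{1}{C{\left(L{\left(G \right)} \right)}} = \frac{1}{\left(1 + 0\right)^{2}} = \frac{1}{1^{2}} = 1^{-1} = 1$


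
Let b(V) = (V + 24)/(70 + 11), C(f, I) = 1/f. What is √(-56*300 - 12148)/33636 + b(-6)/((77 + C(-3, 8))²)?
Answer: 1/26450 + I*√7237/16818 ≈ 3.7807e-5 + 0.0050583*I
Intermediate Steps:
b(V) = 8/27 + V/81 (b(V) = (24 + V)/81 = (24 + V)*(1/81) = 8/27 + V/81)
√(-56*300 - 12148)/33636 + b(-6)/((77 + C(-3, 8))²) = √(-56*300 - 12148)/33636 + (8/27 + (1/81)*(-6))/((77 + 1/(-3))²) = √(-16800 - 12148)*(1/33636) + (8/27 - 2/27)/((77 - ⅓)²) = √(-28948)*(1/33636) + 2/(9*((230/3)²)) = (2*I*√7237)*(1/33636) + 2/(9*(52900/9)) = I*√7237/16818 + (2/9)*(9/52900) = I*√7237/16818 + 1/26450 = 1/26450 + I*√7237/16818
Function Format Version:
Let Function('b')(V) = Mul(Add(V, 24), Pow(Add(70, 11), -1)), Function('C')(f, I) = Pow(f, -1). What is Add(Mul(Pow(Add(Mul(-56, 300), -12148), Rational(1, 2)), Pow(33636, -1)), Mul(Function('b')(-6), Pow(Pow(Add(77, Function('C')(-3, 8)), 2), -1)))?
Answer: Add(Rational(1, 26450), Mul(Rational(1, 16818), I, Pow(7237, Rational(1, 2)))) ≈ Add(3.7807e-5, Mul(0.0050583, I))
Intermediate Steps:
Function('b')(V) = Add(Rational(8, 27), Mul(Rational(1, 81), V)) (Function('b')(V) = Mul(Add(24, V), Pow(81, -1)) = Mul(Add(24, V), Rational(1, 81)) = Add(Rational(8, 27), Mul(Rational(1, 81), V)))
Add(Mul(Pow(Add(Mul(-56, 300), -12148), Rational(1, 2)), Pow(33636, -1)), Mul(Function('b')(-6), Pow(Pow(Add(77, Function('C')(-3, 8)), 2), -1))) = Add(Mul(Pow(Add(Mul(-56, 300), -12148), Rational(1, 2)), Pow(33636, -1)), Mul(Add(Rational(8, 27), Mul(Rational(1, 81), -6)), Pow(Pow(Add(77, Pow(-3, -1)), 2), -1))) = Add(Mul(Pow(Add(-16800, -12148), Rational(1, 2)), Rational(1, 33636)), Mul(Add(Rational(8, 27), Rational(-2, 27)), Pow(Pow(Add(77, Rational(-1, 3)), 2), -1))) = Add(Mul(Pow(-28948, Rational(1, 2)), Rational(1, 33636)), Mul(Rational(2, 9), Pow(Pow(Rational(230, 3), 2), -1))) = Add(Mul(Mul(2, I, Pow(7237, Rational(1, 2))), Rational(1, 33636)), Mul(Rational(2, 9), Pow(Rational(52900, 9), -1))) = Add(Mul(Rational(1, 16818), I, Pow(7237, Rational(1, 2))), Mul(Rational(2, 9), Rational(9, 52900))) = Add(Mul(Rational(1, 16818), I, Pow(7237, Rational(1, 2))), Rational(1, 26450)) = Add(Rational(1, 26450), Mul(Rational(1, 16818), I, Pow(7237, Rational(1, 2))))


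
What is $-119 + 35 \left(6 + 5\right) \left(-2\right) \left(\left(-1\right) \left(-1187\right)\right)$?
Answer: $-914109$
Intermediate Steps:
$-119 + 35 \left(6 + 5\right) \left(-2\right) \left(\left(-1\right) \left(-1187\right)\right) = -119 + 35 \cdot 11 \left(-2\right) 1187 = -119 + 35 \left(-22\right) 1187 = -119 - 913990 = -914109$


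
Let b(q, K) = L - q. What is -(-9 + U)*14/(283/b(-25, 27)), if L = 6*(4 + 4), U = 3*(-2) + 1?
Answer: 14308/283 ≈ 50.558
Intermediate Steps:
U = -5 (U = -6 + 1 = -5)
L = 48 (L = 6*8 = 48)
b(q, K) = 48 - q
-(-9 + U)*14/(283/b(-25, 27)) = -(-9 - 5)*14/(283/(48 - 1*(-25))) = -(-14*14)/(283/(48 + 25)) = -(-196)/(283/73) = -(-196)/(283*(1/73)) = -(-196)/283/73 = -(-196)*73/283 = -1*(-14308/283) = 14308/283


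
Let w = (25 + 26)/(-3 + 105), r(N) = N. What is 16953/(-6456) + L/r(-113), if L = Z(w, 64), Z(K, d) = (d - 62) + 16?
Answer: -677299/243176 ≈ -2.7852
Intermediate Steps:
w = 1/2 (w = 51/102 = 51*(1/102) = 1/2 ≈ 0.50000)
Z(K, d) = -46 + d (Z(K, d) = (-62 + d) + 16 = -46 + d)
L = 18 (L = -46 + 64 = 18)
16953/(-6456) + L/r(-113) = 16953/(-6456) + 18/(-113) = 16953*(-1/6456) + 18*(-1/113) = -5651/2152 - 18/113 = -677299/243176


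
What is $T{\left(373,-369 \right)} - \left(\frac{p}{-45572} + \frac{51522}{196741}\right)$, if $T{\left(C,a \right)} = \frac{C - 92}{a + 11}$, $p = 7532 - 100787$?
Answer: $- \frac{4964118874187}{1604892672508} \approx -3.0931$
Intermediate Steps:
$p = -93255$
$T{\left(C,a \right)} = \frac{-92 + C}{11 + a}$
$T{\left(373,-369 \right)} - \left(\frac{p}{-45572} + \frac{51522}{196741}\right) = \frac{-92 + 373}{11 - 369} - \left(- \frac{93255}{-45572} + \frac{51522}{196741}\right) = \frac{1}{-358} \cdot 281 - \left(\left(-93255\right) \left(- \frac{1}{45572}\right) + 51522 \cdot \frac{1}{196741}\right) = \left(- \frac{1}{358}\right) 281 - \left(\frac{93255}{45572} + \frac{51522}{196741}\right) = - \frac{281}{358} - \frac{20695042539}{8965880852} = - \frac{4964118874187}{1604892672508}$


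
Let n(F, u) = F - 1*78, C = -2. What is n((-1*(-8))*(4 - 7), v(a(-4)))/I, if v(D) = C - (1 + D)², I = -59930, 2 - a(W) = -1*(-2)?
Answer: 51/29965 ≈ 0.0017020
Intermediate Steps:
a(W) = 0 (a(W) = 2 - (-1)*(-2) = 2 - 1*2 = 2 - 2 = 0)
v(D) = -2 - (1 + D)²
n(F, u) = -78 + F (n(F, u) = F - 78 = -78 + F)
n((-1*(-8))*(4 - 7), v(a(-4)))/I = (-78 + (-1*(-8))*(4 - 7))/(-59930) = (-78 + 8*(-3))*(-1/59930) = (-78 - 24)*(-1/59930) = -102*(-1/59930) = 51/29965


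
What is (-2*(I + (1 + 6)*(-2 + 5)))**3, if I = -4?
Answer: -39304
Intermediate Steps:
(-2*(I + (1 + 6)*(-2 + 5)))**3 = (-2*(-4 + (1 + 6)*(-2 + 5)))**3 = (-2*(-4 + 7*3))**3 = (-2*(-4 + 21))**3 = (-2*17)**3 = (-34)**3 = -39304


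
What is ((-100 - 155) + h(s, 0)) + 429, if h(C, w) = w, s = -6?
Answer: 174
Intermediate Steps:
((-100 - 155) + h(s, 0)) + 429 = ((-100 - 155) + 0) + 429 = (-255 + 0) + 429 = -255 + 429 = 174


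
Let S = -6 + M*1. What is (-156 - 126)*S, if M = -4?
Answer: 2820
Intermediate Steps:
S = -10 (S = -6 - 4*1 = -6 - 4 = -10)
(-156 - 126)*S = (-156 - 126)*(-10) = -282*(-10) = 2820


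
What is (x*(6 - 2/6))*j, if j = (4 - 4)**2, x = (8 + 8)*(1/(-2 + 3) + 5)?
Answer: 0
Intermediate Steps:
x = 96 (x = 16*(1/1 + 5) = 16*(1 + 5) = 16*6 = 96)
j = 0 (j = 0**2 = 0)
(x*(6 - 2/6))*j = (96*(6 - 2/6))*0 = (96*(6 + (1/6)*(-2)))*0 = (96*(6 - 1/3))*0 = (96*(17/3))*0 = 544*0 = 0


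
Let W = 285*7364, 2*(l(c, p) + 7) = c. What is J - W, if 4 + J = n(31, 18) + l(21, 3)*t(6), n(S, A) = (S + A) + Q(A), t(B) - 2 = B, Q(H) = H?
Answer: -2098649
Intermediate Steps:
t(B) = 2 + B
l(c, p) = -7 + c/2
n(S, A) = S + 2*A (n(S, A) = (S + A) + A = (A + S) + A = S + 2*A)
W = 2098740
J = 91 (J = -4 + ((31 + 2*18) + (-7 + (½)*21)*(2 + 6)) = -4 + ((31 + 36) + (-7 + 21/2)*8) = -4 + (67 + (7/2)*8) = -4 + (67 + 28) = -4 + 95 = 91)
J - W = 91 - 1*2098740 = 91 - 2098740 = -2098649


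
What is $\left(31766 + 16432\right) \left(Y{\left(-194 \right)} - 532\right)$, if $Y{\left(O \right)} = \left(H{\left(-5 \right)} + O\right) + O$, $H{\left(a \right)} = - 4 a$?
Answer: $-43378200$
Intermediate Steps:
$H{\left(a \right)} = - 4 a$
$Y{\left(O \right)} = 20 + 2 O$ ($Y{\left(O \right)} = \left(\left(-4\right) \left(-5\right) + O\right) + O = \left(20 + O\right) + O = 20 + 2 O$)
$\left(31766 + 16432\right) \left(Y{\left(-194 \right)} - 532\right) = \left(31766 + 16432\right) \left(\left(20 + 2 \left(-194\right)\right) - 532\right) = 48198 \left(\left(20 - 388\right) - 532\right) = 48198 \left(-368 - 532\right) = 48198 \left(-900\right) = -43378200$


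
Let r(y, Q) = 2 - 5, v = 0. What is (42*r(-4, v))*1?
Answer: -126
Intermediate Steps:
r(y, Q) = -3
(42*r(-4, v))*1 = (42*(-3))*1 = -126*1 = -126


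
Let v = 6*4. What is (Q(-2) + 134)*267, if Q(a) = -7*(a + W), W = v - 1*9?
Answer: 11481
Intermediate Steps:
v = 24
W = 15 (W = 24 - 1*9 = 24 - 9 = 15)
Q(a) = -105 - 7*a (Q(a) = -7*(a + 15) = -7*(15 + a) = -105 - 7*a)
(Q(-2) + 134)*267 = ((-105 - 7*(-2)) + 134)*267 = ((-105 + 14) + 134)*267 = (-91 + 134)*267 = 43*267 = 11481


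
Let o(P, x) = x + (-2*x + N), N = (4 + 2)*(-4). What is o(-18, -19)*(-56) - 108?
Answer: 172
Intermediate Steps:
N = -24 (N = 6*(-4) = -24)
o(P, x) = -24 - x (o(P, x) = x + (-2*x - 24) = x + (-24 - 2*x) = -24 - x)
o(-18, -19)*(-56) - 108 = (-24 - 1*(-19))*(-56) - 108 = (-24 + 19)*(-56) - 108 = -5*(-56) - 108 = 280 - 108 = 172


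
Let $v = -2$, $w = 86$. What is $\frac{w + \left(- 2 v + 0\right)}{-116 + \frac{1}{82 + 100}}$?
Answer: $- \frac{5460}{7037} \approx -0.7759$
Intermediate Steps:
$\frac{w + \left(- 2 v + 0\right)}{-116 + \frac{1}{82 + 100}} = \frac{86 + \left(\left(-2\right) \left(-2\right) + 0\right)}{-116 + \frac{1}{82 + 100}} = \frac{86 + \left(4 + 0\right)}{-116 + \frac{1}{182}} = \frac{86 + 4}{-116 + \frac{1}{182}} = \frac{90}{- \frac{21111}{182}} = 90 \left(- \frac{182}{21111}\right) = - \frac{5460}{7037}$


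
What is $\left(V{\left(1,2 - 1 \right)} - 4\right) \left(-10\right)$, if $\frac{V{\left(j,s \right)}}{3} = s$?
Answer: $10$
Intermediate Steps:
$V{\left(j,s \right)} = 3 s$
$\left(V{\left(1,2 - 1 \right)} - 4\right) \left(-10\right) = \left(3 \left(2 - 1\right) - 4\right) \left(-10\right) = \left(3 \cdot 1 - 4\right) \left(-10\right) = \left(3 - 4\right) \left(-10\right) = \left(-1\right) \left(-10\right) = 10$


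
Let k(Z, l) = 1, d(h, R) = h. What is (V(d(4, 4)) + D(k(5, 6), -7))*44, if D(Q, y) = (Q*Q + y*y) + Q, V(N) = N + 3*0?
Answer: 2420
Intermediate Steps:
V(N) = N (V(N) = N + 0 = N)
D(Q, y) = Q + Q² + y² (D(Q, y) = (Q² + y²) + Q = Q + Q² + y²)
(V(d(4, 4)) + D(k(5, 6), -7))*44 = (4 + (1 + 1² + (-7)²))*44 = (4 + (1 + 1 + 49))*44 = (4 + 51)*44 = 55*44 = 2420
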